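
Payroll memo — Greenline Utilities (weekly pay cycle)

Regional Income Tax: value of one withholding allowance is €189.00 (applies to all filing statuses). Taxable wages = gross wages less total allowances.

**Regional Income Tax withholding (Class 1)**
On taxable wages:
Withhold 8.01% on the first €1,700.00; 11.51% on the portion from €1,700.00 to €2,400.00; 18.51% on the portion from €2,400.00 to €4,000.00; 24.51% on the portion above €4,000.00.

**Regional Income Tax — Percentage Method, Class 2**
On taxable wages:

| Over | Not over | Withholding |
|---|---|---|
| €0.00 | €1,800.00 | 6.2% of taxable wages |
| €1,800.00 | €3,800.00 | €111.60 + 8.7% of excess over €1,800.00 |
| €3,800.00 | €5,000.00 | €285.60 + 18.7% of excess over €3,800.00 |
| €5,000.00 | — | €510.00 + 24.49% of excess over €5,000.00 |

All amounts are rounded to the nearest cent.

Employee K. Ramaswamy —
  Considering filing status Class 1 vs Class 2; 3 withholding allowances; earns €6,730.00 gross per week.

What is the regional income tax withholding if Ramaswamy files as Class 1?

€1,043.05

Regional Income Tax (Class 1): taxable = €6,730.00 − 3×€189.00 = €6,163.00
  €512.90 + 24.51% × (€6,163.00 − €4,000.00) = €512.90 + 24.51% × €2,163.00 = €1,043.05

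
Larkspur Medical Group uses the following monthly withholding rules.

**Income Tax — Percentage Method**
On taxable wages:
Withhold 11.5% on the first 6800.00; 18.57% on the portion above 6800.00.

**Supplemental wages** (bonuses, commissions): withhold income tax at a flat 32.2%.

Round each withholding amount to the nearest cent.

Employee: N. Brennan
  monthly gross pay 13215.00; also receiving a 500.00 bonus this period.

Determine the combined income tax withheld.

Income Tax: taxable = 13215.00
  782.00 + 18.57% × (13215.00 − 6800.00) = 782.00 + 18.57% × 6415.00 = 1973.27
Supplemental (32.2% flat on bonus): 32.2% × 500.00 = 161.00
Total income tax: 1973.27 + 161.00 = 2134.27

2134.27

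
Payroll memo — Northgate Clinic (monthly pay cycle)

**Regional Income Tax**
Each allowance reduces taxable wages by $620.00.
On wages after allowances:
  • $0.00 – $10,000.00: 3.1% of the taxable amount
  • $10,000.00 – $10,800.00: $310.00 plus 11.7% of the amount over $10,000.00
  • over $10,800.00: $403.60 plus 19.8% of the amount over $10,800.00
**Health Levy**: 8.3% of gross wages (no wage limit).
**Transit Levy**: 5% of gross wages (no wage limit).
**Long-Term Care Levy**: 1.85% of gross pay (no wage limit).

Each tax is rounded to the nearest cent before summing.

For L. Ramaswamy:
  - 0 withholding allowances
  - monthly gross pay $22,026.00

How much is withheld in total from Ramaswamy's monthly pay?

$5,963.29

Regional Income Tax: taxable = $22,026.00
  $403.60 + 19.8% × ($22,026.00 − $10,800.00) = $403.60 + 19.8% × $11,226.00 = $2,626.35
Health Levy: 8.3% × $22,026.00 = $1,828.16
Transit Levy: 5% × $22,026.00 = $1,101.30
Long-Term Care Levy: 1.85% × $22,026.00 = $407.48
Total: $2,626.35 + $1,828.16 + $1,101.30 + $407.48 = $5,963.29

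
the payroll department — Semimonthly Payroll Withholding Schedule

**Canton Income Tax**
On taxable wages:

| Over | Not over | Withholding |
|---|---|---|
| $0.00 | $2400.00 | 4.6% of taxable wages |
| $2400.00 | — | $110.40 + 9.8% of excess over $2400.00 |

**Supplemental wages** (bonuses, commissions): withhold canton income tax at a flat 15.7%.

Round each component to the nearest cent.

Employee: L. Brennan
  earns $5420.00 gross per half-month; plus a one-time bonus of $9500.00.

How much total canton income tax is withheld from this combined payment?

$1897.86

Canton Income Tax: taxable = $5420.00
  $110.40 + 9.8% × ($5420.00 − $2400.00) = $110.40 + 9.8% × $3020.00 = $406.36
Supplemental (15.7% flat on bonus): 15.7% × $9500.00 = $1491.50
Total canton income tax: $406.36 + $1491.50 = $1897.86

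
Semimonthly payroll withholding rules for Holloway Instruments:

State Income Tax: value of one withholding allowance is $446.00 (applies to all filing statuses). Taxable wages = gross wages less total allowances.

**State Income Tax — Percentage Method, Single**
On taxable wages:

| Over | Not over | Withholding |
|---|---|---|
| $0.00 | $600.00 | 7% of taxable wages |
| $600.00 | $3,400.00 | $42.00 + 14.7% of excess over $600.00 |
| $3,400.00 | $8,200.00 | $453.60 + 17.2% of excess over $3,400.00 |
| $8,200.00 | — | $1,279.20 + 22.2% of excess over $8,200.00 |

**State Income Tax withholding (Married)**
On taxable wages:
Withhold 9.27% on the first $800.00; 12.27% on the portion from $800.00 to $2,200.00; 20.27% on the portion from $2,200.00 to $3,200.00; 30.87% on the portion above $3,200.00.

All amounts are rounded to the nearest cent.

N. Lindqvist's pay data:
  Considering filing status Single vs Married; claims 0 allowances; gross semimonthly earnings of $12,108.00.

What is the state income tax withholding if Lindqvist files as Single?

$2,146.78

State Income Tax (Single): taxable = $12,108.00
  $1,279.20 + 22.2% × ($12,108.00 − $8,200.00) = $1,279.20 + 22.2% × $3,908.00 = $2,146.78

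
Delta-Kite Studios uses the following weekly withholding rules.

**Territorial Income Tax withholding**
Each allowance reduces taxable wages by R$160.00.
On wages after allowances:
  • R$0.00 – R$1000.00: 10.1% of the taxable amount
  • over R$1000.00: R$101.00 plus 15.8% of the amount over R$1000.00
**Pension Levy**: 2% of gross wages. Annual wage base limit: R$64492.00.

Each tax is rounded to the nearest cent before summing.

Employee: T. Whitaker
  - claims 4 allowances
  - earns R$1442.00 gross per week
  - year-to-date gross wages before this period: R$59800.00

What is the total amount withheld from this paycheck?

R$109.84

Territorial Income Tax: taxable = R$1442.00 − 4×R$160.00 = R$802.00
  10.1% × R$802.00 = R$81.00
Pension Levy: 2% × R$1442.00 = R$28.84
Total: R$81.00 + R$28.84 = R$109.84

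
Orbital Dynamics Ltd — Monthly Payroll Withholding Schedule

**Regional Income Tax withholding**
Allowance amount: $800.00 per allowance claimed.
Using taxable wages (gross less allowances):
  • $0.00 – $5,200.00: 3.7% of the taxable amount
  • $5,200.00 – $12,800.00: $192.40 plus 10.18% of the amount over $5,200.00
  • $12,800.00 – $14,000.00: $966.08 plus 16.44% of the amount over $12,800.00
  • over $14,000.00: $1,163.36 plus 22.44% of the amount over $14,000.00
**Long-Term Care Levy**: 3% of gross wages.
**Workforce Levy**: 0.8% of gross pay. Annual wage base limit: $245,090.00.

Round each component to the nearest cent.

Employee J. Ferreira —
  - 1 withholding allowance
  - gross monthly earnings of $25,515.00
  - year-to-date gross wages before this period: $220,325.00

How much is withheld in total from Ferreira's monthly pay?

Regional Income Tax: taxable = $25,515.00 − 1×$800.00 = $24,715.00
  $1,163.36 + 22.44% × ($24,715.00 − $14,000.00) = $1,163.36 + 22.44% × $10,715.00 = $3,567.81
Long-Term Care Levy: 3% × $25,515.00 = $765.45
Workforce Levy: cap $245,090.00 − YTD $220,325.00 = $24,765.00 subject; 0.8% × $24,765.00 = $198.12
Total: $3,567.81 + $765.45 + $198.12 = $4,531.38

$4,531.38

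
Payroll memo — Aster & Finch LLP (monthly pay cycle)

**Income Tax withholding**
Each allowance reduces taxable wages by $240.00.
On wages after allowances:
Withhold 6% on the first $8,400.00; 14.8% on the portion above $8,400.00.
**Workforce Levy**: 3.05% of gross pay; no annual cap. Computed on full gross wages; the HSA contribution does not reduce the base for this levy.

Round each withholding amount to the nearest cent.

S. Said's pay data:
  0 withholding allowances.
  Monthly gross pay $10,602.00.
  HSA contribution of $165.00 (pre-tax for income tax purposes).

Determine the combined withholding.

Income Tax: taxable = $10,602.00 − $165.00 = $10,437.00
  $504.00 + 14.8% × ($10,437.00 − $8,400.00) = $504.00 + 14.8% × $2,037.00 = $805.48
Workforce Levy: 3.05% × $10,602.00 = $323.36
Total: $805.48 + $323.36 = $1,128.84

$1,128.84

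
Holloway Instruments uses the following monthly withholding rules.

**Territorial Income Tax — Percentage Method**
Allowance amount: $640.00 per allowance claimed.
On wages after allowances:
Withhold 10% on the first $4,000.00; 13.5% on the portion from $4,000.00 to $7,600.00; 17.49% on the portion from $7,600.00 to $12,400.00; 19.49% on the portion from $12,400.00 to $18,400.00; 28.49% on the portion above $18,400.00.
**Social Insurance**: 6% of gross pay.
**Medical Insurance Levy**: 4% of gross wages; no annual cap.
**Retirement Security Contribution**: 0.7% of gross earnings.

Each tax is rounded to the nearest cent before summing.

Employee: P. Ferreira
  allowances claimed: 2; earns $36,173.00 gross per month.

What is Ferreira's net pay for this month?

Territorial Income Tax: taxable = $36,173.00 − 2×$640.00 = $34,893.00
  $2,894.92 + 28.49% × ($34,893.00 − $18,400.00) = $2,894.92 + 28.49% × $16,493.00 = $7,593.78
Social Insurance: 6% × $36,173.00 = $2,170.38
Medical Insurance Levy: 4% × $36,173.00 = $1,446.92
Retirement Security Contribution: 0.7% × $36,173.00 = $253.21
Total withheld: $7,593.78 + $2,170.38 + $1,446.92 + $253.21 = $11,464.29
Net pay: $36,173.00 − $11,464.29 = $24,708.71

$24,708.71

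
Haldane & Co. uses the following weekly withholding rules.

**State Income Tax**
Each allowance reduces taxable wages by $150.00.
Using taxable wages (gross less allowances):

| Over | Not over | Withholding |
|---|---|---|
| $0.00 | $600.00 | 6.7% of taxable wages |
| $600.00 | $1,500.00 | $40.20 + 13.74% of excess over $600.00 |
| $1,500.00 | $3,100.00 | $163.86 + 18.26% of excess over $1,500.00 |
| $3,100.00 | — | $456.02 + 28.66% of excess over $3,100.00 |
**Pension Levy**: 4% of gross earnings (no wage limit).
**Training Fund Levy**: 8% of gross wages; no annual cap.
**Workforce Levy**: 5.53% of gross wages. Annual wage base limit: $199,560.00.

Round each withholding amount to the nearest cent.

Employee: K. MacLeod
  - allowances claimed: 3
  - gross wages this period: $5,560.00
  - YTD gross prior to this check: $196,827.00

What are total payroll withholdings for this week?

State Income Tax: taxable = $5,560.00 − 3×$150.00 = $5,110.00
  $456.02 + 28.66% × ($5,110.00 − $3,100.00) = $456.02 + 28.66% × $2,010.00 = $1,032.09
Pension Levy: 4% × $5,560.00 = $222.40
Training Fund Levy: 8% × $5,560.00 = $444.80
Workforce Levy: cap $199,560.00 − YTD $196,827.00 = $2,733.00 subject; 5.53% × $2,733.00 = $151.13
Total: $1,032.09 + $222.40 + $444.80 + $151.13 = $1,850.42

$1,850.42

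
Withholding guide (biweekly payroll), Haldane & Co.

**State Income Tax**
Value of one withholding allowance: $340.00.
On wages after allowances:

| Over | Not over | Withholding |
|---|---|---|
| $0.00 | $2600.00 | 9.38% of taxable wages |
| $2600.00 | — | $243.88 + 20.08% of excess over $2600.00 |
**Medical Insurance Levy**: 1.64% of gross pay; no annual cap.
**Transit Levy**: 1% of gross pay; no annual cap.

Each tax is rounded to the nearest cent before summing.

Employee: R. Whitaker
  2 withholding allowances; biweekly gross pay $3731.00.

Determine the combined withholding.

State Income Tax: taxable = $3731.00 − 2×$340.00 = $3051.00
  $243.88 + 20.08% × ($3051.00 − $2600.00) = $243.88 + 20.08% × $451.00 = $334.44
Medical Insurance Levy: 1.64% × $3731.00 = $61.19
Transit Levy: 1% × $3731.00 = $37.31
Total: $334.44 + $61.19 + $37.31 = $432.94

$432.94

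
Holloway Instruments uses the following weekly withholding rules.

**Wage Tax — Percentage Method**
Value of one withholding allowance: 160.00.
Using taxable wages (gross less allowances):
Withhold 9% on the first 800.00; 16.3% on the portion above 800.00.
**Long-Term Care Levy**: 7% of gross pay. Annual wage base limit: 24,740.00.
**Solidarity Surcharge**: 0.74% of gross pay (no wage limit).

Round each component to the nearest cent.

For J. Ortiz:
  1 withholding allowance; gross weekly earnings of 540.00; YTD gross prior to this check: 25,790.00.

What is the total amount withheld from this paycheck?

38.20

Wage Tax: taxable = 540.00 − 1×160.00 = 380.00
  9% × 380.00 = 34.20
Long-Term Care Levy: YTD 25,790.00 ≥ cap 24,740.00 → 0.00
Solidarity Surcharge: 0.74% × 540.00 = 4.00
Total: 34.20 + 0.00 + 4.00 = 38.20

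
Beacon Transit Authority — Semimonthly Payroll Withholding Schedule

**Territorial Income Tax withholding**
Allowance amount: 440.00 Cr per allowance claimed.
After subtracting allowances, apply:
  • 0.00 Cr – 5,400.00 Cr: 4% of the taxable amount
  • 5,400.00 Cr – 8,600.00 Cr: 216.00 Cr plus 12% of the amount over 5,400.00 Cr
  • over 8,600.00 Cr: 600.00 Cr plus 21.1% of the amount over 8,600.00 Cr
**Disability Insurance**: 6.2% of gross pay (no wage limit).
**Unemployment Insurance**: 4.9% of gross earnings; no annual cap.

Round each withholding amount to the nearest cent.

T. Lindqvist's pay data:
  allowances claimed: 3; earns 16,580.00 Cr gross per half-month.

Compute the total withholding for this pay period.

Territorial Income Tax: taxable = 16,580.00 Cr − 3×440.00 Cr = 15,260.00 Cr
  600.00 Cr + 21.1% × (15,260.00 Cr − 8,600.00 Cr) = 600.00 Cr + 21.1% × 6,660.00 Cr = 2,005.26 Cr
Disability Insurance: 6.2% × 16,580.00 Cr = 1,027.96 Cr
Unemployment Insurance: 4.9% × 16,580.00 Cr = 812.42 Cr
Total: 2,005.26 Cr + 1,027.96 Cr + 812.42 Cr = 3,845.64 Cr

3,845.64 Cr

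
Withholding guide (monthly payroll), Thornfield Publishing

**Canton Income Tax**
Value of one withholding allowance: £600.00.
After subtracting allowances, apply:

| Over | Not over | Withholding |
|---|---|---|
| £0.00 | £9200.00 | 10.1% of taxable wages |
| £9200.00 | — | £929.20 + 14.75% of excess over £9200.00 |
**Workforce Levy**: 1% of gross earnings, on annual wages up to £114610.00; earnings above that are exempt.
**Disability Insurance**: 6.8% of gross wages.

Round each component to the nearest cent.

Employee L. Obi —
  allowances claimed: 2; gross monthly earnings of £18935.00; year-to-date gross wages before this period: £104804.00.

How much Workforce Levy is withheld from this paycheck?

Workforce Levy: cap £114610.00 − YTD £104804.00 = £9806.00 subject; 1% × £9806.00 = £98.06

£98.06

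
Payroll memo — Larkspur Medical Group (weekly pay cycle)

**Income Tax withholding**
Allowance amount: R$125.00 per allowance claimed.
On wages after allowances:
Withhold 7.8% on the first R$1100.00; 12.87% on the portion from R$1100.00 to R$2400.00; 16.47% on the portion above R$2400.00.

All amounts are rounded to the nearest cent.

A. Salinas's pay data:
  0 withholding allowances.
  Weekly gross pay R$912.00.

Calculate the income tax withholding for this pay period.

R$71.14

Income Tax: taxable = R$912.00
  7.8% × R$912.00 = R$71.14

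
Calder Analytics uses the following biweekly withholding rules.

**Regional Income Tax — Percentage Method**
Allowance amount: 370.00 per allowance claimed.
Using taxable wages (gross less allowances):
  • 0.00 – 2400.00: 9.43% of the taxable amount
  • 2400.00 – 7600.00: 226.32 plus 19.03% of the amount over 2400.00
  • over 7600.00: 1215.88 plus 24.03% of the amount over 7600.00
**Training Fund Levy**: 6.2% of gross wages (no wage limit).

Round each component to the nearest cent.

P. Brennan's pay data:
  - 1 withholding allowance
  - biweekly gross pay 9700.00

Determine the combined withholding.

Regional Income Tax: taxable = 9700.00 − 1×370.00 = 9330.00
  1215.88 + 24.03% × (9330.00 − 7600.00) = 1215.88 + 24.03% × 1730.00 = 1631.60
Training Fund Levy: 6.2% × 9700.00 = 601.40
Total: 1631.60 + 601.40 = 2233.00

2233.00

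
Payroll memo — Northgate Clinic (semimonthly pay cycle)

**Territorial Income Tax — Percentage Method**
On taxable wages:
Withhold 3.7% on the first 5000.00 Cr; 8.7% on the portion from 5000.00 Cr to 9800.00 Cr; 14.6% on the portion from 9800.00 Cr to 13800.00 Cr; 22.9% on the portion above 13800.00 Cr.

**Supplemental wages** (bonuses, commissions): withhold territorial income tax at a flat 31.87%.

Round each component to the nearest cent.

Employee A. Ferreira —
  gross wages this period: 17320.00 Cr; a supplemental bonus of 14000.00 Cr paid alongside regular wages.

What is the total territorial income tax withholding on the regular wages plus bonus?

6454.48 Cr

Territorial Income Tax: taxable = 17320.00 Cr
  1186.60 Cr + 22.9% × (17320.00 Cr − 13800.00 Cr) = 1186.60 Cr + 22.9% × 3520.00 Cr = 1992.68 Cr
Supplemental (31.87% flat on bonus): 31.87% × 14000.00 Cr = 4461.80 Cr
Total territorial income tax: 1992.68 Cr + 4461.80 Cr = 6454.48 Cr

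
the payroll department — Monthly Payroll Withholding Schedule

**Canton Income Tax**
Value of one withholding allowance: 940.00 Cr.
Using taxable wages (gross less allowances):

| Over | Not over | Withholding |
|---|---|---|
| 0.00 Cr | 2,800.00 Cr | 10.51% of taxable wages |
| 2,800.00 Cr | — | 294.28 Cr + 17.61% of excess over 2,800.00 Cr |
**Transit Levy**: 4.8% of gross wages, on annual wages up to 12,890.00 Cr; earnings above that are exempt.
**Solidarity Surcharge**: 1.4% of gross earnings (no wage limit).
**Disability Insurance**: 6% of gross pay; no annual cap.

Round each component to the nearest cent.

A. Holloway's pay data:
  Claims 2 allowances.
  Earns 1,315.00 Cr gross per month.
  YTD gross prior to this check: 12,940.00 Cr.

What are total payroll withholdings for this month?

Canton Income Tax: taxable = 1,315.00 Cr − 2×940.00 Cr = -565.00 Cr
  Taxable ≤ 0 → 0.00 Cr
Transit Levy: YTD 12,940.00 Cr ≥ cap 12,890.00 Cr → 0.00 Cr
Solidarity Surcharge: 1.4% × 1,315.00 Cr = 18.41 Cr
Disability Insurance: 6% × 1,315.00 Cr = 78.90 Cr
Total: 0.00 Cr + 0.00 Cr + 18.41 Cr + 78.90 Cr = 97.31 Cr

97.31 Cr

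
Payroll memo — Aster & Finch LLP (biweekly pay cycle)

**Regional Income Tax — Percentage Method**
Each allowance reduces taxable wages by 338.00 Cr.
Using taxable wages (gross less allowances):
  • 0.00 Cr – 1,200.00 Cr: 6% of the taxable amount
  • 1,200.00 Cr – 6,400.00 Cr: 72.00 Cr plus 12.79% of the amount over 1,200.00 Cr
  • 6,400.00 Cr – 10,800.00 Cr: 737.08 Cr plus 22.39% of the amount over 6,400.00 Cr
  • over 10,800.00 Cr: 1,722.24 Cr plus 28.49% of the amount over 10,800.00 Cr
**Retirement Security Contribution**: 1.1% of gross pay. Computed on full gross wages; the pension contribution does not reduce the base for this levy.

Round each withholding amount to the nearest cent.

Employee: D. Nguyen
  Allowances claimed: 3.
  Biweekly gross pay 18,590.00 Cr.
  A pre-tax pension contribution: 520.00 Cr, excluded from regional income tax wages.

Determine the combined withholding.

3,709.06 Cr

Regional Income Tax: taxable = 18,590.00 Cr − 520.00 Cr − 3×338.00 Cr = 17,056.00 Cr
  1,722.24 Cr + 28.49% × (17,056.00 Cr − 10,800.00 Cr) = 1,722.24 Cr + 28.49% × 6,256.00 Cr = 3,504.57 Cr
Retirement Security Contribution: 1.1% × 18,590.00 Cr = 204.49 Cr
Total: 3,504.57 Cr + 204.49 Cr = 3,709.06 Cr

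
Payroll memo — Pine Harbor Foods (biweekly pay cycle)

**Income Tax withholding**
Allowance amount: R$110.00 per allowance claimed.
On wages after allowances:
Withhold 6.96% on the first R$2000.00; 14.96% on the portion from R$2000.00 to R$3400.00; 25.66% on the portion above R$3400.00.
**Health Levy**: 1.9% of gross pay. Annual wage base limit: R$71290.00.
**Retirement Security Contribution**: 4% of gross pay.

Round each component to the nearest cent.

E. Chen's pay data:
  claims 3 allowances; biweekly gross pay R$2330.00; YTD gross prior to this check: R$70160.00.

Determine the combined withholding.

R$253.87

Income Tax: taxable = R$2330.00 − 3×R$110.00 = R$2000.00
  6.96% × R$2000.00 = R$139.20
Health Levy: cap R$71290.00 − YTD R$70160.00 = R$1130.00 subject; 1.9% × R$1130.00 = R$21.47
Retirement Security Contribution: 4% × R$2330.00 = R$93.20
Total: R$139.20 + R$21.47 + R$93.20 = R$253.87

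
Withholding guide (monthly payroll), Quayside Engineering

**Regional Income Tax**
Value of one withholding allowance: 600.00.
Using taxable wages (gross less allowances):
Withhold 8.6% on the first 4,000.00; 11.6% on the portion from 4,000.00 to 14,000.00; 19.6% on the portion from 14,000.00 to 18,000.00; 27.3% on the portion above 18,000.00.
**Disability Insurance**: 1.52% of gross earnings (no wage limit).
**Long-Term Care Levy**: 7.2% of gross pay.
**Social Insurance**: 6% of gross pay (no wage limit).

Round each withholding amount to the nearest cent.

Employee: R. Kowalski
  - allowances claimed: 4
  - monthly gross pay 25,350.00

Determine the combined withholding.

7,370.87

Regional Income Tax: taxable = 25,350.00 − 4×600.00 = 22,950.00
  2,288.00 + 27.3% × (22,950.00 − 18,000.00) = 2,288.00 + 27.3% × 4,950.00 = 3,639.35
Disability Insurance: 1.52% × 25,350.00 = 385.32
Long-Term Care Levy: 7.2% × 25,350.00 = 1,825.20
Social Insurance: 6% × 25,350.00 = 1,521.00
Total: 3,639.35 + 385.32 + 1,825.20 + 1,521.00 = 7,370.87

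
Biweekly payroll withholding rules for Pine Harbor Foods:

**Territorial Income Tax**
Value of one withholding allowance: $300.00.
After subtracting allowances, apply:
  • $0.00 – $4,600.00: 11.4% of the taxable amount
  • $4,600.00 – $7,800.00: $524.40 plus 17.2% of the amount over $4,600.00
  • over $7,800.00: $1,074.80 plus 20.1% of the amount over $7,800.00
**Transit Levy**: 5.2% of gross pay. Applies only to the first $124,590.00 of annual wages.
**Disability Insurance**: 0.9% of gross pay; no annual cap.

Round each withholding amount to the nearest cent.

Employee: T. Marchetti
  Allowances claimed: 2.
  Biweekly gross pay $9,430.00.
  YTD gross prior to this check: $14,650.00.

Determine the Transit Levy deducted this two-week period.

$490.36

Transit Levy: 5.2% × $9,430.00 = $490.36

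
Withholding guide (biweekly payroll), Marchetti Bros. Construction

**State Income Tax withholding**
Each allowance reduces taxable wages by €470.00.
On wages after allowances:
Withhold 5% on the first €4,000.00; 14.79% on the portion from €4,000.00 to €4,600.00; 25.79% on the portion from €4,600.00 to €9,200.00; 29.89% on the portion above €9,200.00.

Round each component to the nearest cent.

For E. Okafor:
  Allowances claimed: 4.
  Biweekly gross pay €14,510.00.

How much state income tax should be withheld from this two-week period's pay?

State Income Tax: taxable = €14,510.00 − 4×€470.00 = €12,630.00
  €1,475.08 + 29.89% × (€12,630.00 − €9,200.00) = €1,475.08 + 29.89% × €3,430.00 = €2,500.31

€2,500.31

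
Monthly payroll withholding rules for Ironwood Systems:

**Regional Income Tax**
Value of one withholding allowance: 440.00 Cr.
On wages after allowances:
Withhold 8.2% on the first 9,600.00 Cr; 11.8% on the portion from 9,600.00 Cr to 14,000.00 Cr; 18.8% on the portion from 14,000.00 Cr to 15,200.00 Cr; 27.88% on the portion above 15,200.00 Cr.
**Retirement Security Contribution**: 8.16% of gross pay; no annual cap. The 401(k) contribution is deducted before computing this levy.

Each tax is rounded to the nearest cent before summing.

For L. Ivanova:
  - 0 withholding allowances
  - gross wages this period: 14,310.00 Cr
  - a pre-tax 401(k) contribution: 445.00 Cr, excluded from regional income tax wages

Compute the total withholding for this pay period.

Regional Income Tax: taxable = 14,310.00 Cr − 445.00 Cr = 13,865.00 Cr
  787.20 Cr + 11.8% × (13,865.00 Cr − 9,600.00 Cr) = 787.20 Cr + 11.8% × 4,265.00 Cr = 1,290.47 Cr
Retirement Security Contribution: 8.16% × 13,865.00 Cr = 1,131.38 Cr
Total: 1,290.47 Cr + 1,131.38 Cr = 2,421.85 Cr

2,421.85 Cr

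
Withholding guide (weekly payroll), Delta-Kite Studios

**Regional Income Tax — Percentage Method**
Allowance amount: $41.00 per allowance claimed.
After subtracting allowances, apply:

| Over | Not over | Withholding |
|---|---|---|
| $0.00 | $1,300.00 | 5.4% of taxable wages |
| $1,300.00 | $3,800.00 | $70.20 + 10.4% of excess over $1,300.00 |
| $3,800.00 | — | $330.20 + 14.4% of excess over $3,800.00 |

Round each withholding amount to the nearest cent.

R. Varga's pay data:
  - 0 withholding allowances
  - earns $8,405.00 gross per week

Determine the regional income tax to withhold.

Regional Income Tax: taxable = $8,405.00
  $330.20 + 14.4% × ($8,405.00 − $3,800.00) = $330.20 + 14.4% × $4,605.00 = $993.32

$993.32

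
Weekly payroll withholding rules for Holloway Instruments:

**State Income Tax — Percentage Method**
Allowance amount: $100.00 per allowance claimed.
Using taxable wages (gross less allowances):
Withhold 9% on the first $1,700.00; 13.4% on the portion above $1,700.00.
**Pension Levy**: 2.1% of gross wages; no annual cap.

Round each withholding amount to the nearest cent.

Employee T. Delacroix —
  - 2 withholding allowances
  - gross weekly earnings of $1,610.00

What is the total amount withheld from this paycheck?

State Income Tax: taxable = $1,610.00 − 2×$100.00 = $1,410.00
  9% × $1,410.00 = $126.90
Pension Levy: 2.1% × $1,610.00 = $33.81
Total: $126.90 + $33.81 = $160.71

$160.71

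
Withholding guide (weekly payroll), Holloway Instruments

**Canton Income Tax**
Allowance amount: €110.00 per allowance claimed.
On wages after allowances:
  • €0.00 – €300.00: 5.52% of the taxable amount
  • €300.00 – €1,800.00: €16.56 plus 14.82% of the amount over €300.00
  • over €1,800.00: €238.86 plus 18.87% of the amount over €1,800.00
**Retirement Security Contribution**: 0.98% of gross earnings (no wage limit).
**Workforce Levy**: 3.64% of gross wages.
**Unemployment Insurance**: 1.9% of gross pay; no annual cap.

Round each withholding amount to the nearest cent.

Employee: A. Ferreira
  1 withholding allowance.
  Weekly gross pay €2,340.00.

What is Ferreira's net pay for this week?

Canton Income Tax: taxable = €2,340.00 − 1×€110.00 = €2,230.00
  €238.86 + 18.87% × (€2,230.00 − €1,800.00) = €238.86 + 18.87% × €430.00 = €320.00
Retirement Security Contribution: 0.98% × €2,340.00 = €22.93
Workforce Levy: 3.64% × €2,340.00 = €85.18
Unemployment Insurance: 1.9% × €2,340.00 = €44.46
Total withheld: €320.00 + €22.93 + €85.18 + €44.46 = €472.57
Net pay: €2,340.00 − €472.57 = €1,867.43

€1,867.43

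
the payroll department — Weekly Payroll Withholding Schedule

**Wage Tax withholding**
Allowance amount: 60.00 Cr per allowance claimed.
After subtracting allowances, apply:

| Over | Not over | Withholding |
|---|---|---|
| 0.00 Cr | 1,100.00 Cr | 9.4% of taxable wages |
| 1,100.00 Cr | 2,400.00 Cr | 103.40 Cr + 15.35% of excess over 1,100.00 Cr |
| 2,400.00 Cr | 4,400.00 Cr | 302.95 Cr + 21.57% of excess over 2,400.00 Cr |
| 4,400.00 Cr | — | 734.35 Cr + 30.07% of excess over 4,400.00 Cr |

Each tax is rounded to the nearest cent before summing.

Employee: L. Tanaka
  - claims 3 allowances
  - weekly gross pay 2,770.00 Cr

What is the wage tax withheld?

343.93 Cr

Wage Tax: taxable = 2,770.00 Cr − 3×60.00 Cr = 2,590.00 Cr
  302.95 Cr + 21.57% × (2,590.00 Cr − 2,400.00 Cr) = 302.95 Cr + 21.57% × 190.00 Cr = 343.93 Cr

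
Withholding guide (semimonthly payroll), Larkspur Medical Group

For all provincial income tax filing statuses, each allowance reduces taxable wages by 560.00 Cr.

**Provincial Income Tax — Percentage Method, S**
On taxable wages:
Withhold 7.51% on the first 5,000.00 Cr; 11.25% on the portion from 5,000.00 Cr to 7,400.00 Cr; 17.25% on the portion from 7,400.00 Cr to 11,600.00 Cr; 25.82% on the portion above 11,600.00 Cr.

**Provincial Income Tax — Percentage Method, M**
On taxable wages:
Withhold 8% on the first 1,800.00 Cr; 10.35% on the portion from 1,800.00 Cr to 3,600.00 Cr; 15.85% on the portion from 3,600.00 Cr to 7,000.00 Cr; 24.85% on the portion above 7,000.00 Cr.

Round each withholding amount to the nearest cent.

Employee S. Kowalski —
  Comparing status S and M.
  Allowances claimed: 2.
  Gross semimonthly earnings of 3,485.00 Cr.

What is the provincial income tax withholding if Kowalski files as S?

177.61 Cr

Provincial Income Tax (S): taxable = 3,485.00 Cr − 2×560.00 Cr = 2,365.00 Cr
  7.51% × 2,365.00 Cr = 177.61 Cr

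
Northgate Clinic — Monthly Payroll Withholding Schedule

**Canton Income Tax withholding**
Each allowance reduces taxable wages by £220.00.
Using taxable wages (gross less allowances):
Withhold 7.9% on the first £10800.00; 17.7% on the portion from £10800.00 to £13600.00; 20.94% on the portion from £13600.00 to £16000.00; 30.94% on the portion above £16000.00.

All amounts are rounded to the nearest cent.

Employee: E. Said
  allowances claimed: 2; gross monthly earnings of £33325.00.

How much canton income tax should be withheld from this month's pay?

£7075.58

Canton Income Tax: taxable = £33325.00 − 2×£220.00 = £32885.00
  £1851.36 + 30.94% × (£32885.00 − £16000.00) = £1851.36 + 30.94% × £16885.00 = £7075.58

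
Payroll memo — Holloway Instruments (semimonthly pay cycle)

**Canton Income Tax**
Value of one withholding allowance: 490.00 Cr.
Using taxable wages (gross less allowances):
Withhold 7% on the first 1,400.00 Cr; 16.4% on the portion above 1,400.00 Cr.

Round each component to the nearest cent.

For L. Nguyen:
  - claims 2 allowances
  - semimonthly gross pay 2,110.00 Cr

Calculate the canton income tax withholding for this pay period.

Canton Income Tax: taxable = 2,110.00 Cr − 2×490.00 Cr = 1,130.00 Cr
  7% × 1,130.00 Cr = 79.10 Cr

79.10 Cr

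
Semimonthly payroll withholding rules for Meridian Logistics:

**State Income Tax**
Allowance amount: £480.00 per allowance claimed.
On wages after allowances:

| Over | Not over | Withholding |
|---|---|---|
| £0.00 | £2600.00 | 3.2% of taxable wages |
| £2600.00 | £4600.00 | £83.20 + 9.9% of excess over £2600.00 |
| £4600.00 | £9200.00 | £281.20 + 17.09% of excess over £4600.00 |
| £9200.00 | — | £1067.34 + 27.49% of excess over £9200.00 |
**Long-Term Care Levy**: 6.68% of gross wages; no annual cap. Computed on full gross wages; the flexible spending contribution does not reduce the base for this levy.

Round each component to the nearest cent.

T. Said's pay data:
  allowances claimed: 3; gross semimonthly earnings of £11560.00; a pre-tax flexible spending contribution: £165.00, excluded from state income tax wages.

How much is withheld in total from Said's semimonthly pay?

£2047.10

State Income Tax: taxable = £11560.00 − £165.00 − 3×£480.00 = £9955.00
  £1067.34 + 27.49% × (£9955.00 − £9200.00) = £1067.34 + 27.49% × £755.00 = £1274.89
Long-Term Care Levy: 6.68% × £11560.00 = £772.21
Total: £1274.89 + £772.21 = £2047.10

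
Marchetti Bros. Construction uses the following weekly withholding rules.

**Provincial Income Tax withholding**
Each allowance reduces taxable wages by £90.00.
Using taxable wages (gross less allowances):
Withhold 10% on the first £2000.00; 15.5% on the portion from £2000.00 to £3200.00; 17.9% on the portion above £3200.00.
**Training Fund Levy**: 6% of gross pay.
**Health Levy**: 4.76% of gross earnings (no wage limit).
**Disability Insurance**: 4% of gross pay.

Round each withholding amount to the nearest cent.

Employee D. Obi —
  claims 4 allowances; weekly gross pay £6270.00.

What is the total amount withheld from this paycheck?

Provincial Income Tax: taxable = £6270.00 − 4×£90.00 = £5910.00
  £386.00 + 17.9% × (£5910.00 − £3200.00) = £386.00 + 17.9% × £2710.00 = £871.09
Training Fund Levy: 6% × £6270.00 = £376.20
Health Levy: 4.76% × £6270.00 = £298.45
Disability Insurance: 4% × £6270.00 = £250.80
Total: £871.09 + £376.20 + £298.45 + £250.80 = £1796.54

£1796.54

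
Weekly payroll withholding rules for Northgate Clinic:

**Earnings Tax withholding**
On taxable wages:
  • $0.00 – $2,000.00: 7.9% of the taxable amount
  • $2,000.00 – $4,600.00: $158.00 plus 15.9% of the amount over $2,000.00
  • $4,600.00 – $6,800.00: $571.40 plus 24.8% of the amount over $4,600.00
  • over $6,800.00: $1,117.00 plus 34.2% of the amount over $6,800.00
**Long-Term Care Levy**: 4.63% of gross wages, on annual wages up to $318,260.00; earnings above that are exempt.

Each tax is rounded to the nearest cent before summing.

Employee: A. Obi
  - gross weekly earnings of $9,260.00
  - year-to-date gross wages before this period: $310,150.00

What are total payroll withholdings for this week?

$2,333.81

Earnings Tax: taxable = $9,260.00
  $1,117.00 + 34.2% × ($9,260.00 − $6,800.00) = $1,117.00 + 34.2% × $2,460.00 = $1,958.32
Long-Term Care Levy: cap $318,260.00 − YTD $310,150.00 = $8,110.00 subject; 4.63% × $8,110.00 = $375.49
Total: $1,958.32 + $375.49 = $2,333.81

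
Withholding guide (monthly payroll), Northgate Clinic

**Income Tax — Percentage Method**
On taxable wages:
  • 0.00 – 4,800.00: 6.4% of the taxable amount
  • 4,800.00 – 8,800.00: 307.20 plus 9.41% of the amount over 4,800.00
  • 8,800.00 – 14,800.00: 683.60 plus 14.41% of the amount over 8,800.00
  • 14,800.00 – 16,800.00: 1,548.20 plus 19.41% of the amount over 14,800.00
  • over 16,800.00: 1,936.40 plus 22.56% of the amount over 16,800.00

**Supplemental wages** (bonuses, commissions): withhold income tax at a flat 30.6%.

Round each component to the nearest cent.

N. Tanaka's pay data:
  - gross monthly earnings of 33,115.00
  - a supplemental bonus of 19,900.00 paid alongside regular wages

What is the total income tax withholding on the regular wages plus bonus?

11,706.46

Income Tax: taxable = 33,115.00
  1,936.40 + 22.56% × (33,115.00 − 16,800.00) = 1,936.40 + 22.56% × 16,315.00 = 5,617.06
Supplemental (30.6% flat on bonus): 30.6% × 19,900.00 = 6,089.40
Total income tax: 5,617.06 + 6,089.40 = 11,706.46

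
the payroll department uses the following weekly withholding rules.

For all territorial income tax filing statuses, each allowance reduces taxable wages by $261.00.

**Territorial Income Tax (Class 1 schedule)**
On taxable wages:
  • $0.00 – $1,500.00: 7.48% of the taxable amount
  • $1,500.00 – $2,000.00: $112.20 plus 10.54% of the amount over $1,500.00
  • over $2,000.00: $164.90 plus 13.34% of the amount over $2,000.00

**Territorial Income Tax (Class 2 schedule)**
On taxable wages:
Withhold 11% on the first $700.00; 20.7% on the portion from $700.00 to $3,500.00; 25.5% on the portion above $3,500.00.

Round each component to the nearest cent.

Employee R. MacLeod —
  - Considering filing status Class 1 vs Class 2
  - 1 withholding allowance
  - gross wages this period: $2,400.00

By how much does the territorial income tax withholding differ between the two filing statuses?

$191.43

Territorial Income Tax (Class 1): taxable = $2,400.00 − 1×$261.00 = $2,139.00
  $164.90 + 13.34% × ($2,139.00 − $2,000.00) = $164.90 + 13.34% × $139.00 = $183.44
Territorial Income Tax (Class 2): taxable = $2,400.00 − 1×$261.00 = $2,139.00
  $77.00 + 20.7% × ($2,139.00 − $700.00) = $77.00 + 20.7% × $1,439.00 = $374.87
Difference: |$183.44 − $374.87| = $191.43 (higher under Class 2)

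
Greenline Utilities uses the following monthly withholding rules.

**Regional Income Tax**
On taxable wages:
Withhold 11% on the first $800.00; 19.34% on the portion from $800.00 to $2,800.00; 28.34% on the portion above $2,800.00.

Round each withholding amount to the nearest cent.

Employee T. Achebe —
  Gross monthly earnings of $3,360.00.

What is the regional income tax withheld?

Regional Income Tax: taxable = $3,360.00
  $474.80 + 28.34% × ($3,360.00 − $2,800.00) = $474.80 + 28.34% × $560.00 = $633.50

$633.50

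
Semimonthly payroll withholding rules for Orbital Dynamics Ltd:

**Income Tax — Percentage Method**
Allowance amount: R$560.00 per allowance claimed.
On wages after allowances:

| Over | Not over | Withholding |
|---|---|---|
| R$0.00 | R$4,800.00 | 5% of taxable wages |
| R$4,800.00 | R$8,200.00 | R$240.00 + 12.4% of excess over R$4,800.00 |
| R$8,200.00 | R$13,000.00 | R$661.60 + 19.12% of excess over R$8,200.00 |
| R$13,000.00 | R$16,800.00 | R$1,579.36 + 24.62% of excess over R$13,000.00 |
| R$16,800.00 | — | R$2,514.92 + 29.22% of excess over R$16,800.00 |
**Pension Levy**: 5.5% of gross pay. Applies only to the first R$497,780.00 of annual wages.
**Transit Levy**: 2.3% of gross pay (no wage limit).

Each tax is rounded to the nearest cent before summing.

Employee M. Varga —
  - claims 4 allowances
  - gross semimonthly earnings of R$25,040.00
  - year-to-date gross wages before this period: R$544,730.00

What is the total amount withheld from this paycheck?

Income Tax: taxable = R$25,040.00 − 4×R$560.00 = R$22,800.00
  R$2,514.92 + 29.22% × (R$22,800.00 − R$16,800.00) = R$2,514.92 + 29.22% × R$6,000.00 = R$4,268.12
Pension Levy: YTD R$544,730.00 ≥ cap R$497,780.00 → R$0.00
Transit Levy: 2.3% × R$25,040.00 = R$575.92
Total: R$4,268.12 + R$0.00 + R$575.92 = R$4,844.04

R$4,844.04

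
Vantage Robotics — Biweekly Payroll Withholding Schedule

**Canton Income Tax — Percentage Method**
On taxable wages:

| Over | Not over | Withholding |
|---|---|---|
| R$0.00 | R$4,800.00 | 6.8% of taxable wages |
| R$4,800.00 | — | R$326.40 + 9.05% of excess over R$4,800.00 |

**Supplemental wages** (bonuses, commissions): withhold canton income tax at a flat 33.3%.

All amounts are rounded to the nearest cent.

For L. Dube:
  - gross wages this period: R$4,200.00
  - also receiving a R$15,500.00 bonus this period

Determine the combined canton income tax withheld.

R$5,447.10

Canton Income Tax: taxable = R$4,200.00
  6.8% × R$4,200.00 = R$285.60
Supplemental (33.3% flat on bonus): 33.3% × R$15,500.00 = R$5,161.50
Total canton income tax: R$285.60 + R$5,161.50 = R$5,447.10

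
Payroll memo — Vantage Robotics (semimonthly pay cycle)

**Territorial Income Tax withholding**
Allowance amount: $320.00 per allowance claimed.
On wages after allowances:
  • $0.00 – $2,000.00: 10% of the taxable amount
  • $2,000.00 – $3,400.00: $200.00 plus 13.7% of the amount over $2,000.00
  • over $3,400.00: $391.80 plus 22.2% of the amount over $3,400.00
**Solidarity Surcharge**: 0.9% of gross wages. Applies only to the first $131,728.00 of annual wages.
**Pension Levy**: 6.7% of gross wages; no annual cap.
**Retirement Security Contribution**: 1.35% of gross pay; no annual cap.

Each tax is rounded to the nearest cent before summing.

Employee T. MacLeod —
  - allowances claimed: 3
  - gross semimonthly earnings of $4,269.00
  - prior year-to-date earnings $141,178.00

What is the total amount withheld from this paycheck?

$722.98

Territorial Income Tax: taxable = $4,269.00 − 3×$320.00 = $3,309.00
  $200.00 + 13.7% × ($3,309.00 − $2,000.00) = $200.00 + 13.7% × $1,309.00 = $379.33
Solidarity Surcharge: YTD $141,178.00 ≥ cap $131,728.00 → $0.00
Pension Levy: 6.7% × $4,269.00 = $286.02
Retirement Security Contribution: 1.35% × $4,269.00 = $57.63
Total: $379.33 + $0.00 + $286.02 + $57.63 = $722.98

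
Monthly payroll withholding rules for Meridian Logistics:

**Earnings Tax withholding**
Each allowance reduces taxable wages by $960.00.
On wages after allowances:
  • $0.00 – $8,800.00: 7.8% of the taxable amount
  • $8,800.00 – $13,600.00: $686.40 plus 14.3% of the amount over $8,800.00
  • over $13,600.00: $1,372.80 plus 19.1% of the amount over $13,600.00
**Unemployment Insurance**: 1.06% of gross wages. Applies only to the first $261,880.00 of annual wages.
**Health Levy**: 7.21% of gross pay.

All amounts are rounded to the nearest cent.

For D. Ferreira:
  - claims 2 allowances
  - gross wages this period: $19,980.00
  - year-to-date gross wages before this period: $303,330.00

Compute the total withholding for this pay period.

Earnings Tax: taxable = $19,980.00 − 2×$960.00 = $18,060.00
  $1,372.80 + 19.1% × ($18,060.00 − $13,600.00) = $1,372.80 + 19.1% × $4,460.00 = $2,224.66
Unemployment Insurance: YTD $303,330.00 ≥ cap $261,880.00 → $0.00
Health Levy: 7.21% × $19,980.00 = $1,440.56
Total: $2,224.66 + $0.00 + $1,440.56 = $3,665.22

$3,665.22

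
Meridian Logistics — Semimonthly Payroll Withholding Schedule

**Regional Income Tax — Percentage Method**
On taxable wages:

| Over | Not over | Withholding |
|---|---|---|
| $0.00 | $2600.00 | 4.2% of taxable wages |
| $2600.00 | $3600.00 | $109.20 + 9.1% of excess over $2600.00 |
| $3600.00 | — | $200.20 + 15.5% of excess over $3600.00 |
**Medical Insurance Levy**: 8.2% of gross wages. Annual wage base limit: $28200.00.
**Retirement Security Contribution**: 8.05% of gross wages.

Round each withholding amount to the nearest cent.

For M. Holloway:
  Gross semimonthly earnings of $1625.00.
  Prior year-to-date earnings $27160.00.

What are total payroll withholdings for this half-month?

$284.34

Regional Income Tax: taxable = $1625.00
  4.2% × $1625.00 = $68.25
Medical Insurance Levy: cap $28200.00 − YTD $27160.00 = $1040.00 subject; 8.2% × $1040.00 = $85.28
Retirement Security Contribution: 8.05% × $1625.00 = $130.81
Total: $68.25 + $85.28 + $130.81 = $284.34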